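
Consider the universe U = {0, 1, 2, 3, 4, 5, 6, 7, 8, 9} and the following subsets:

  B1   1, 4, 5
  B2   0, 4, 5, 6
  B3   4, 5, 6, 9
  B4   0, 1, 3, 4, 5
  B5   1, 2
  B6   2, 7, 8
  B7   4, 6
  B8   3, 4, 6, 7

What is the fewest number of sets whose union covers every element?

3

B3, B4, B6 together cover {0, 1, 2, 3, 4, 5, 6, 7, 8, 9} — every element.
No 2 of the 8 sets cover everything (all 28 pairs fall short), so 3 is minimum.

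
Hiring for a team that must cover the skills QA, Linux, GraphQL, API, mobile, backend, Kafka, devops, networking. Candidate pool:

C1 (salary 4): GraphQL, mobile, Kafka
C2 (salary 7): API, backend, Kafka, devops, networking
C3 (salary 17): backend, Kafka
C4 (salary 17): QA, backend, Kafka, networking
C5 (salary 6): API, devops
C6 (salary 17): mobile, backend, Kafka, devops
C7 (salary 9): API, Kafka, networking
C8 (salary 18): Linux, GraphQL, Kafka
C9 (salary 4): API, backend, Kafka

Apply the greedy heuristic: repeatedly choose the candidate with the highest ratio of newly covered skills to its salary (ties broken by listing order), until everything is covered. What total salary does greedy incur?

46

Pick 1: C1 adds 3 new (GraphQL, mobile, Kafka) at salary 4 (ratio 3/4).
Pick 2: C2 adds 4 new (API, backend, devops, networking) at salary 7 (ratio 4/7).
Pick 3: C4 adds 1 new (QA) at salary 17 (ratio 1/17).
Pick 4: C8 adds 1 new (Linux) at salary 18 (ratio 1/18).
Greedy total salary: 4 + 7 + 17 + 18 = 46. (The true optimum is 45, so greedy overshoots here.)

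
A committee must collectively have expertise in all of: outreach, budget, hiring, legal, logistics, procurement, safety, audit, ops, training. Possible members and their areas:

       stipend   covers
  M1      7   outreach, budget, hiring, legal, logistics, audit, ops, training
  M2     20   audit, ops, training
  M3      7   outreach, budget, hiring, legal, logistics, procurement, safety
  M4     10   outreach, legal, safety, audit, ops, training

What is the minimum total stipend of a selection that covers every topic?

14

M1, M3 cover every topic at stipend 7 + 7 = 14.
Any cover uses at least 2 members; among all covering selections none totals below 14.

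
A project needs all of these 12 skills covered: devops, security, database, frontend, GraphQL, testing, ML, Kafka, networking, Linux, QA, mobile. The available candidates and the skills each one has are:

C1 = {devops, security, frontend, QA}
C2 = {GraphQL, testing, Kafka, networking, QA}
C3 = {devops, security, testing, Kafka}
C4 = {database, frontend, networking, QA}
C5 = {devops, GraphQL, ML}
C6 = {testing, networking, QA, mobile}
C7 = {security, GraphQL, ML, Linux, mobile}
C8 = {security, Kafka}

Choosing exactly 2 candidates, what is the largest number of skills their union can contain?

Choosing C2, C7 covers {security, GraphQL, testing, ML, Kafka, networking, Linux, QA, mobile} — 9 skills.
No choice of 2 candidates does better; here devops, database, frontend are left uncovered.

9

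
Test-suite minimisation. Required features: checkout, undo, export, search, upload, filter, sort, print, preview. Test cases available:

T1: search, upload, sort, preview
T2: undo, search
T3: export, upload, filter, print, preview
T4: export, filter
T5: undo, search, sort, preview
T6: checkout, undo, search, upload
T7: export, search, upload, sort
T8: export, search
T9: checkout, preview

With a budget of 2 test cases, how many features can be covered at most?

Choosing T3, T5 covers {undo, export, search, upload, filter, sort, print, preview} — 8 features.
No choice of 2 test cases does better; here checkout is left uncovered.

8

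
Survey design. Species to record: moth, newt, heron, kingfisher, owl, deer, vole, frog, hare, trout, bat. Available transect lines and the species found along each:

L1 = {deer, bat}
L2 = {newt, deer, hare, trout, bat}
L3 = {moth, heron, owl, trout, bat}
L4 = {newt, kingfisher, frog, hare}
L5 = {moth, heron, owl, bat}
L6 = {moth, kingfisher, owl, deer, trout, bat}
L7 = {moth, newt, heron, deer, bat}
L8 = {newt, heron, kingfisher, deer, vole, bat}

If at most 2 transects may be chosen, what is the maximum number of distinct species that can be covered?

9

Choosing L3, L4 covers {moth, newt, heron, kingfisher, owl, frog, hare, trout, bat} — 9 species.
No choice of 2 transects does better; here deer, vole are left uncovered.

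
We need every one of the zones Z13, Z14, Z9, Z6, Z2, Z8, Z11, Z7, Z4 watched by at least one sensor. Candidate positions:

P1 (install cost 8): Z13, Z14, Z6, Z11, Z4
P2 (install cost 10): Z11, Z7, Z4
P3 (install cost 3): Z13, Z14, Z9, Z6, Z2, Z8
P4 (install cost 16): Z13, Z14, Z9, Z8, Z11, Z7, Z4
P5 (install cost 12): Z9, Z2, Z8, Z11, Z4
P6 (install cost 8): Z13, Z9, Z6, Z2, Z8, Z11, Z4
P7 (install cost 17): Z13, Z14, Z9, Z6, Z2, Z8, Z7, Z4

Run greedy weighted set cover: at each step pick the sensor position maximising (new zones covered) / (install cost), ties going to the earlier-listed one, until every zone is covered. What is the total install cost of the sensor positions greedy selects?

Pick 1: P3 adds 6 new (Z13, Z14, Z9, Z6, Z2, Z8) at install cost 3 (ratio 6/3).
Pick 2: P2 adds 3 new (Z11, Z7, Z4) at install cost 10 (ratio 3/10).
Greedy total install cost: 3 + 10 = 13.

13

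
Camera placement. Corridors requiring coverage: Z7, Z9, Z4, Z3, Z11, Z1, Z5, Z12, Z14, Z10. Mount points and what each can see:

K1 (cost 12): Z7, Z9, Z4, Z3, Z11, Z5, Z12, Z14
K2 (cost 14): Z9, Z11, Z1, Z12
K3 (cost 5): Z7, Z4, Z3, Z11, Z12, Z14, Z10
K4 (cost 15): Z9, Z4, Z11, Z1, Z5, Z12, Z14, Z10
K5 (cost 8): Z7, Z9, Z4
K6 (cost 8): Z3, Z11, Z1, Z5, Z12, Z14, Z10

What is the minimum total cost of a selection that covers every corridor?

16

K5, K6 cover every corridor at cost 8 + 8 = 16.
Any cover uses at least 2 camera mounts; among all covering selections none totals below 16.
Greedy by coverage-per-cost would pick K3, K6, K5 for 21 — worse than the optimum 16.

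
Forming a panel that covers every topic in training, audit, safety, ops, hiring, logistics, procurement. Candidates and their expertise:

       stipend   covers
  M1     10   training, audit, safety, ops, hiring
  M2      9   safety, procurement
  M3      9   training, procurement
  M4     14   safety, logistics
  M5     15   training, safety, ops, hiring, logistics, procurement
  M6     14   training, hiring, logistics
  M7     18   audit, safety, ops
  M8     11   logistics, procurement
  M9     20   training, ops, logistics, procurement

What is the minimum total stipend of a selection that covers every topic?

M1, M8 cover every topic at stipend 10 + 11 = 21.
Any cover uses at least 2 members; among all covering selections none totals below 21.

21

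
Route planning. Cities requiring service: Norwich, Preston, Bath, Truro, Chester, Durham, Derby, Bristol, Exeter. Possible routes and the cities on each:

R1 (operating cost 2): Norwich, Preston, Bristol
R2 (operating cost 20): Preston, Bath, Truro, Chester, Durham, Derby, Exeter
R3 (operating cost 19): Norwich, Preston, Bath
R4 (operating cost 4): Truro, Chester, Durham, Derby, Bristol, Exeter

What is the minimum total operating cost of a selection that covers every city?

R1, R2 cover every city at operating cost 2 + 20 = 22.
Any cover uses at least 2 routes; among all covering selections none totals below 22.
Greedy by coverage-per-operating cost would pick R1, R4, R3 for 25 — worse than the optimum 22.

22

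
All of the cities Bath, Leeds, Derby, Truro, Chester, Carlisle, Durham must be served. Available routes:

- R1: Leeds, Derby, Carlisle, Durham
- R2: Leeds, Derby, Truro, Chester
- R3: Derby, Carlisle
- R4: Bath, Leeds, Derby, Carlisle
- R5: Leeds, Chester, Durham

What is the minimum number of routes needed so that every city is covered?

R1, R2, R4 together cover {Bath, Leeds, Derby, Truro, Chester, Carlisle, Durham} — every city.
No 2 of the 5 routes cover everything (all 10 pairs fall short), so 3 is minimum.

3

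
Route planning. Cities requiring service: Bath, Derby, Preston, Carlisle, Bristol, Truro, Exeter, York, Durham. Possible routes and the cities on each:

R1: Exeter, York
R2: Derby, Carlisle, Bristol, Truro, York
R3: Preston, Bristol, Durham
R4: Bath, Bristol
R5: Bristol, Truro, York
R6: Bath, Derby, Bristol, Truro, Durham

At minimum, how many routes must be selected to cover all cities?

4

R1, R2, R3, R4 together cover {Bath, Derby, Preston, Carlisle, Bristol, Truro, Exeter, York, Durham} — every city.
No 3 of the 6 routes cover everything (all 20 triples fall short), so 4 is minimum.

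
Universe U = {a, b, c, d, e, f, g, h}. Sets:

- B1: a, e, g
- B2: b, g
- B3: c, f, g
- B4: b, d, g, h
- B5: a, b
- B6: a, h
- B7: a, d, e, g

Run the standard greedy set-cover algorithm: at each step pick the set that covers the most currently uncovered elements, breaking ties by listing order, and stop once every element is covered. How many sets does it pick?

3

Pick 1: B4 covers 4 new elements (b, d, g, h).
Pick 2: B1 covers 2 new elements (a, e).
Pick 3: B3 covers 2 new elements (c, f).
Greedy uses 3 sets.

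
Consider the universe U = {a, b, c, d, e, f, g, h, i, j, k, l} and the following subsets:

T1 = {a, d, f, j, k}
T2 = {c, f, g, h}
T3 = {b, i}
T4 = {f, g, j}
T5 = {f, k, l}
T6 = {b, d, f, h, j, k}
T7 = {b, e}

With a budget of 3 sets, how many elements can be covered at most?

Choosing T1, T2, T3 covers {a, b, c, d, f, g, h, i, j, k} — 10 elements.
No choice of 3 sets does better; here e, l are left uncovered.

10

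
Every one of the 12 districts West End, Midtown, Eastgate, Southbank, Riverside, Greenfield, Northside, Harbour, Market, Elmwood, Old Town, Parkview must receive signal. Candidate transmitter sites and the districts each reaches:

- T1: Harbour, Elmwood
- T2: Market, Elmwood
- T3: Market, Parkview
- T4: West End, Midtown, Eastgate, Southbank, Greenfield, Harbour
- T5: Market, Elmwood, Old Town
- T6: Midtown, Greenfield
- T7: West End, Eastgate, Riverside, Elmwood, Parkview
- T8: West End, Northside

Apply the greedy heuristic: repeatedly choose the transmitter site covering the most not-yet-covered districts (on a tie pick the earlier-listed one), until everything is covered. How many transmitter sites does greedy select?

Pick 1: T4 covers 6 new districts (West End, Midtown, Eastgate, Southbank, Greenfield, Harbour).
Pick 2: T5 covers 3 new districts (Market, Elmwood, Old Town).
Pick 3: T7 covers 2 new districts (Riverside, Parkview).
Pick 4: T8 covers 1 new districts (Northside).
Greedy uses 4 transmitter sites.

4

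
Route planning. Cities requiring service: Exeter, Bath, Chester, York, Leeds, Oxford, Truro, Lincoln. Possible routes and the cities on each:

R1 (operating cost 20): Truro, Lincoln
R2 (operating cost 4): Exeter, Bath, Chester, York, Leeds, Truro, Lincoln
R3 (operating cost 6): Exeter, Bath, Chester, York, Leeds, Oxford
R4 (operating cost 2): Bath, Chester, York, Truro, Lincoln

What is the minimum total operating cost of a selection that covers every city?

8

R3, R4 cover every city at operating cost 6 + 2 = 8.
Any cover uses at least 2 routes; among all covering selections none totals below 8.
Greedy by coverage-per-operating cost would pick R4, R2, R3 for 12 — worse than the optimum 8.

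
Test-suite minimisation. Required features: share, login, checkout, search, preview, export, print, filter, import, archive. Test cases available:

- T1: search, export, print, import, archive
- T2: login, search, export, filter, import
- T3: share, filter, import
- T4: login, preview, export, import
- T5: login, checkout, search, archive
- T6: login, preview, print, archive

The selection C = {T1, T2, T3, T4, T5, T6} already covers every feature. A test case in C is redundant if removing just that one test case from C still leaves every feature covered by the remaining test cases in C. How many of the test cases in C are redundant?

Drop T1: the rest still cover every feature — redundant.
Drop T2: the rest still cover every feature — redundant.
Drop T3: share uncovered — not redundant.
Drop T4: the rest still cover every feature — redundant.
Drop T5: checkout uncovered — not redundant.
Drop T6: the rest still cover every feature — redundant.
4 redundant: T1, T2, T4, T6.

4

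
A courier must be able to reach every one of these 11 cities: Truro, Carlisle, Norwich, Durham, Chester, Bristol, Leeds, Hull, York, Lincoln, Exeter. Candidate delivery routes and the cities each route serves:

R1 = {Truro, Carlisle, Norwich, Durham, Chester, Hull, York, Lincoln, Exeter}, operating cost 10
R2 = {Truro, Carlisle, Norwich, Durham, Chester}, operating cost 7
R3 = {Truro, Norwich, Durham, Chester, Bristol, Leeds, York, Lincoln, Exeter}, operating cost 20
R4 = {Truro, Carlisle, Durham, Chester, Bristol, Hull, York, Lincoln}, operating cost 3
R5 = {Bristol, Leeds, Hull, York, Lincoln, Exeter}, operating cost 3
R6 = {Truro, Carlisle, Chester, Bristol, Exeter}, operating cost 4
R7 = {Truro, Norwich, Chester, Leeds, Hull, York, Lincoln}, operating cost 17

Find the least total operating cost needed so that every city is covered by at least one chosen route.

10

R2, R5 cover every city at operating cost 7 + 3 = 10.
Any cover uses at least 2 routes; among all covering selections none totals below 10.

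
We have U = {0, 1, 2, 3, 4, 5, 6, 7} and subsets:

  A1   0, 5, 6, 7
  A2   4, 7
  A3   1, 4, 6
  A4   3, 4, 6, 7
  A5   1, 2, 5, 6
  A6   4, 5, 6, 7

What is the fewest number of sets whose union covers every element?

3

A1, A4, A5 together cover {0, 1, 2, 3, 4, 5, 6, 7} — every element.
No 2 of the 6 sets cover everything (all 15 pairs fall short), so 3 is minimum.
Greedy (largest uncovered first) would take A1, A3, A4, A5 — 4 sets — but 3 suffice.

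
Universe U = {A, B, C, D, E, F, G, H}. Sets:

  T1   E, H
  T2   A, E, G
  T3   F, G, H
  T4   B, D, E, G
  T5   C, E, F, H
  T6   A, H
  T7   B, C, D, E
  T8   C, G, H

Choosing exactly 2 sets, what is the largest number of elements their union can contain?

7

Choosing T3, T7 covers {B, C, D, E, F, G, H} — 7 elements.
No choice of 2 sets does better; here A is left uncovered.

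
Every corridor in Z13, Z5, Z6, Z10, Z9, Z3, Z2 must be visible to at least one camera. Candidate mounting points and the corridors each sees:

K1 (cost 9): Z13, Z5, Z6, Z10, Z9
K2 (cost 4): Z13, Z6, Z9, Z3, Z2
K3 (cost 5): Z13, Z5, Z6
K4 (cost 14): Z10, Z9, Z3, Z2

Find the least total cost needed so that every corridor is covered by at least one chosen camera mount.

K1, K2 cover every corridor at cost 9 + 4 = 13.
Any cover uses at least 2 camera mounts; among all covering selections none totals below 13.

13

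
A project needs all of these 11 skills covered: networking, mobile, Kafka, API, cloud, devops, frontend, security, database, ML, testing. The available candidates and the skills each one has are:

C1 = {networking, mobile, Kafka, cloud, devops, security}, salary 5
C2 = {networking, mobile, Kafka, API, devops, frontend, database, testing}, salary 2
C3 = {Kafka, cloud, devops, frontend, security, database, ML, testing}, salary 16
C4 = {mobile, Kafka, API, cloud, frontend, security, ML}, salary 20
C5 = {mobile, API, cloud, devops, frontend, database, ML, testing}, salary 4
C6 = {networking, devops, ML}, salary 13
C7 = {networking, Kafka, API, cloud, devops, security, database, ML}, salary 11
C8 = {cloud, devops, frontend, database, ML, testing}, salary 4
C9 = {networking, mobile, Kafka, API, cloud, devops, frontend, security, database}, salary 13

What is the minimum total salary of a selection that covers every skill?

9

C1, C5 cover every skill at salary 5 + 4 = 9.
Any cover uses at least 2 candidates; among all covering selections none totals below 9.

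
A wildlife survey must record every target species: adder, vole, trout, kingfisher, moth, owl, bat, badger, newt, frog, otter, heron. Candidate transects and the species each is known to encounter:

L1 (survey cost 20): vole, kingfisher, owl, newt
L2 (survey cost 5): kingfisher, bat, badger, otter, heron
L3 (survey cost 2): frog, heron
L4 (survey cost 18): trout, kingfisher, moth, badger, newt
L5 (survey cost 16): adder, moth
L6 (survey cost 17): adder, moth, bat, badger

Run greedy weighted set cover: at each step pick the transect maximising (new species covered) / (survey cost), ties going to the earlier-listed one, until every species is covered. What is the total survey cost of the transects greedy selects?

Pick 1: L2 adds 5 new (kingfisher, bat, badger, otter, heron) at survey cost 5 (ratio 5/5).
Pick 2: L3 adds 1 new (frog) at survey cost 2 (ratio 1/2).
Pick 3: L4 adds 3 new (trout, moth, newt) at survey cost 18 (ratio 3/18).
Pick 4: L1 adds 2 new (vole, owl) at survey cost 20 (ratio 2/20).
Pick 5: L5 adds 1 new (adder) at survey cost 16 (ratio 1/16).
Greedy total survey cost: 5 + 2 + 18 + 20 + 16 = 61.

61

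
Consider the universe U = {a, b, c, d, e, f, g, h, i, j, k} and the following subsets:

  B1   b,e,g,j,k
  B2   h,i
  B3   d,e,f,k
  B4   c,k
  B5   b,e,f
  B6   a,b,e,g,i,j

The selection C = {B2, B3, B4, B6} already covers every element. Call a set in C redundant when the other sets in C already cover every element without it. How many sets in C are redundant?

0

Drop B2: h uncovered — not redundant.
Drop B3: d, f uncovered — not redundant.
Drop B4: c uncovered — not redundant.
Drop B6: a, b, g, j uncovered — not redundant.
None of the sets in C is redundant.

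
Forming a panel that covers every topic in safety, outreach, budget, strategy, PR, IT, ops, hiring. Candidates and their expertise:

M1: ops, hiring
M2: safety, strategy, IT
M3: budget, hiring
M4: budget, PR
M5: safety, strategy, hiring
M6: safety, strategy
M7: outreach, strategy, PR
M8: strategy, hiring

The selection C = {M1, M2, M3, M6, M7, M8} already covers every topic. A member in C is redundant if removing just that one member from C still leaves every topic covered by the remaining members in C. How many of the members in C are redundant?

2

Drop M1: ops uncovered — not redundant.
Drop M2: IT uncovered — not redundant.
Drop M3: budget uncovered — not redundant.
Drop M6: the rest still cover every topic — redundant.
Drop M7: outreach, PR uncovered — not redundant.
Drop M8: the rest still cover every topic — redundant.
2 redundant: M6, M8.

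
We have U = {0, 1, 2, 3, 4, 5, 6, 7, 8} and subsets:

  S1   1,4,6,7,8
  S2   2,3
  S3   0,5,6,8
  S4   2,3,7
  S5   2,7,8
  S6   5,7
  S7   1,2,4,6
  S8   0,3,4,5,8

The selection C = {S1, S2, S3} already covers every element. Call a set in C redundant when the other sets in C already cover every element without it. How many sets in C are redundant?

Drop S1: 1, 4, 7 uncovered — not redundant.
Drop S2: 2, 3 uncovered — not redundant.
Drop S3: 0, 5 uncovered — not redundant.
None of the sets in C is redundant.

0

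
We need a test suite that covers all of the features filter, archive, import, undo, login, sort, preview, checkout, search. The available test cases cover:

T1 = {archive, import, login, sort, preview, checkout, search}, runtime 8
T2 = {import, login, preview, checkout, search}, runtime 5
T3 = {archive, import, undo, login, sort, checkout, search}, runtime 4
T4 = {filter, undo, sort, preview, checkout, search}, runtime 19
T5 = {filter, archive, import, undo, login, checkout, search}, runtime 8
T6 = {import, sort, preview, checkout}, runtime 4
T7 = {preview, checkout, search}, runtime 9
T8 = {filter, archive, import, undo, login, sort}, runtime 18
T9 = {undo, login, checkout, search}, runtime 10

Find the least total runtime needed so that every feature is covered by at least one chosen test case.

12

T5, T6 cover every feature at runtime 8 + 4 = 12.
Any cover uses at least 2 test cases; among all covering selections none totals below 12.
Greedy by coverage-per-runtime would pick T3, T6, T5 for 16 — worse than the optimum 12.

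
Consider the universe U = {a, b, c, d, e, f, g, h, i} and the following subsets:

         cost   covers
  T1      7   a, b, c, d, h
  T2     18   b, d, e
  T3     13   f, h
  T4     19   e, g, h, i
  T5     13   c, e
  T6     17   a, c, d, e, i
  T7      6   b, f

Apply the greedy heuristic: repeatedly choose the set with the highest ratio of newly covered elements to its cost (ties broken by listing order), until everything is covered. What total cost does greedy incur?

Pick 1: T1 adds 5 new (a, b, c, d, h) at cost 7 (ratio 5/7).
Pick 2: T7 adds 1 new (f) at cost 6 (ratio 1/6).
Pick 3: T4 adds 3 new (e, g, i) at cost 19 (ratio 3/19).
Greedy total cost: 7 + 6 + 19 = 32.

32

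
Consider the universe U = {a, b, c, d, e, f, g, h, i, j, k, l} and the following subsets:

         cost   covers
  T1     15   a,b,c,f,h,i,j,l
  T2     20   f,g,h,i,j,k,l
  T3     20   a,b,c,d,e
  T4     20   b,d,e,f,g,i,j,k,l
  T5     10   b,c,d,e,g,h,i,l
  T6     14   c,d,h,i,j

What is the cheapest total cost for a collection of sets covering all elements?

35

T1, T4 cover every element at cost 15 + 20 = 35.
Any cover uses at least 2 sets; among all covering selections none totals below 35.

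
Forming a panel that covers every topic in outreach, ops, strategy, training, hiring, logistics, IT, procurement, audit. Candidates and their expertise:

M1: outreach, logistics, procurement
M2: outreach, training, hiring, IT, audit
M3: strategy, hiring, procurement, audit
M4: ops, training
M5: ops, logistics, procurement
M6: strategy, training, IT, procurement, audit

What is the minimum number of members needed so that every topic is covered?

M2, M3, M5 together cover {outreach, ops, strategy, training, hiring, logistics, IT, procurement, audit} — every topic.
No 2 of the 6 members cover everything (all 15 pairs fall short), so 3 is minimum.

3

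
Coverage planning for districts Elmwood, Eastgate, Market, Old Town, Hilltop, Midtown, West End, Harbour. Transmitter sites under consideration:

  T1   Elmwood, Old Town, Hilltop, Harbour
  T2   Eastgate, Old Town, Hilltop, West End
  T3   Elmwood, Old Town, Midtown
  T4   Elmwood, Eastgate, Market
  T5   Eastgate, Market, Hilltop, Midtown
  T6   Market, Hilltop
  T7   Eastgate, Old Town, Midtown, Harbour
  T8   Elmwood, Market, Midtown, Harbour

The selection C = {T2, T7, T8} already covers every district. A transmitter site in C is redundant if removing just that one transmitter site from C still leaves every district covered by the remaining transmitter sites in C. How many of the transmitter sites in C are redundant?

Drop T2: Hilltop, West End uncovered — not redundant.
Drop T7: the rest still cover every district — redundant.
Drop T8: Elmwood, Market uncovered — not redundant.
1 redundant: T7.

1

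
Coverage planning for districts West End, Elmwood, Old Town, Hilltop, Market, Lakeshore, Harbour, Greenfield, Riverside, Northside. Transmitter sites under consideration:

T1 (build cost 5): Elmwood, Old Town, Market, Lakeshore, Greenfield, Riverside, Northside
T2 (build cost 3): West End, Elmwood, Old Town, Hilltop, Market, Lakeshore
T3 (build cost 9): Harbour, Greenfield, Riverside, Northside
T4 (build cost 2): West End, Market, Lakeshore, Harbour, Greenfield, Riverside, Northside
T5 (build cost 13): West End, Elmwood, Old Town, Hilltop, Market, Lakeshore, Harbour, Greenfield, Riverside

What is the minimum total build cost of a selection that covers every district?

5

T2, T4 cover every district at build cost 3 + 2 = 5.
Any cover uses at least 2 transmitter sites; among all covering selections none totals below 5.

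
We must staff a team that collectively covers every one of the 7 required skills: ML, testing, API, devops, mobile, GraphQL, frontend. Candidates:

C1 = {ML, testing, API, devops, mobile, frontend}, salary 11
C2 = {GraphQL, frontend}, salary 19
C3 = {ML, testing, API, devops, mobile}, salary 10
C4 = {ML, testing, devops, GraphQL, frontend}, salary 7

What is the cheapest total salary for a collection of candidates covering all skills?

17

C3, C4 cover every skill at salary 10 + 7 = 17.
Any cover uses at least 2 candidates; among all covering selections none totals below 17.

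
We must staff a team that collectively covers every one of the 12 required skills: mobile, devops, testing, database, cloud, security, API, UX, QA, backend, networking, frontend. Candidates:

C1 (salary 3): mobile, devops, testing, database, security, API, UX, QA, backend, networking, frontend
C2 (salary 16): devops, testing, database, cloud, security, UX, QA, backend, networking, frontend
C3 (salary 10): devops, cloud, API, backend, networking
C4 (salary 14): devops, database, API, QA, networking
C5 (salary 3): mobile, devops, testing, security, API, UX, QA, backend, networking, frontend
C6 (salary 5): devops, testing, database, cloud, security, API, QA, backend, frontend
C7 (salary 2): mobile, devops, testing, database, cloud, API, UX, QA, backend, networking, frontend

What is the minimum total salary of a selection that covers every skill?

5

C1, C7 cover every skill at salary 3 + 2 = 5.
Any cover uses at least 2 candidates; among all covering selections none totals below 5.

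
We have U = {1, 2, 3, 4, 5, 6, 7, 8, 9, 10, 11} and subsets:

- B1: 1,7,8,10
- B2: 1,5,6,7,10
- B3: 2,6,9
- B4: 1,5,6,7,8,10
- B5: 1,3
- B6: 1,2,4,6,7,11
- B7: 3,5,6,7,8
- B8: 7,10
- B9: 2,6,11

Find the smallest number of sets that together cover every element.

B1, B3, B6, B7 together cover {1, 2, 3, 4, 5, 6, 7, 8, 9, 10, 11} — every element.
No 3 of the 9 sets cover everything (all 84 triples fall short), so 4 is minimum.

4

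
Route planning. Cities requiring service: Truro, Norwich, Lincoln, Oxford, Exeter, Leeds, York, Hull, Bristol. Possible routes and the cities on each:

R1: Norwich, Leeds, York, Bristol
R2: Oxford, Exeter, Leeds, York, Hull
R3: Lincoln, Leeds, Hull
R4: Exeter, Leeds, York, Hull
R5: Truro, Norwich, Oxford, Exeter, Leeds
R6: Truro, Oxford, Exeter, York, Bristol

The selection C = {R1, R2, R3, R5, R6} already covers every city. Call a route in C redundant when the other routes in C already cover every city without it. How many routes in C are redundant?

Drop R1: the rest still cover every city — redundant.
Drop R2: the rest still cover every city — redundant.
Drop R3: Lincoln uncovered — not redundant.
Drop R5: the rest still cover every city — redundant.
Drop R6: the rest still cover every city — redundant.
4 redundant: R1, R2, R5, R6.

4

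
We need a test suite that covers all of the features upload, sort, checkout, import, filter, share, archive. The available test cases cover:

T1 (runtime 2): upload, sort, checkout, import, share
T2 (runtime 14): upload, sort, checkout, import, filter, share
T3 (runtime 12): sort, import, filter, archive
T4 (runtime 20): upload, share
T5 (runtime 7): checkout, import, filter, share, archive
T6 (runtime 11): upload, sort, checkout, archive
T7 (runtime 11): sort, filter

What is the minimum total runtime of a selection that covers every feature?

9

T1, T5 cover every feature at runtime 2 + 7 = 9.
Any cover uses at least 2 test cases; among all covering selections none totals below 9.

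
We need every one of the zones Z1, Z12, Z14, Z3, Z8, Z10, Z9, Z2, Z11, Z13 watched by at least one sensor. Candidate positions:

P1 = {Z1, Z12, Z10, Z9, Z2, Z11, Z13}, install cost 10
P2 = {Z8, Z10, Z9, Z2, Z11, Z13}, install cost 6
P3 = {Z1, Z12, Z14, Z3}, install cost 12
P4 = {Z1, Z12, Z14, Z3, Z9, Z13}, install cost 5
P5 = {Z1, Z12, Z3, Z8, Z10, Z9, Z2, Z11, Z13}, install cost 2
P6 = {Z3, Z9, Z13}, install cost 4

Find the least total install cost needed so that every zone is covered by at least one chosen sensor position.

7

P4, P5 cover every zone at install cost 5 + 2 = 7.
Any cover uses at least 2 sensor positions; among all covering selections none totals below 7.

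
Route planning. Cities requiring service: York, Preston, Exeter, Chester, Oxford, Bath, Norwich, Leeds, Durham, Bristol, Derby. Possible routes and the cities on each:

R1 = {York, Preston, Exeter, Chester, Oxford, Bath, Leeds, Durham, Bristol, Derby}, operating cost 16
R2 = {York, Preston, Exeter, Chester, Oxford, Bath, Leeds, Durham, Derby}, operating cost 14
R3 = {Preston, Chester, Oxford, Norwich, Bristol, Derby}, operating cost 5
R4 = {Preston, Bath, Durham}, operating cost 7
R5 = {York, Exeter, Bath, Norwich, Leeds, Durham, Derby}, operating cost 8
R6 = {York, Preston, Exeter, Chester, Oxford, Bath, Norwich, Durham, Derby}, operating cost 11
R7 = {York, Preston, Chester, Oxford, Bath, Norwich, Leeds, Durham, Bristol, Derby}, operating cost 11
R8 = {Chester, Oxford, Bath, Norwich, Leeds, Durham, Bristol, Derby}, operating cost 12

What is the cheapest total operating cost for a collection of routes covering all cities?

13

R3, R5 cover every city at operating cost 5 + 8 = 13.
Any cover uses at least 2 routes; among all covering selections none totals below 13.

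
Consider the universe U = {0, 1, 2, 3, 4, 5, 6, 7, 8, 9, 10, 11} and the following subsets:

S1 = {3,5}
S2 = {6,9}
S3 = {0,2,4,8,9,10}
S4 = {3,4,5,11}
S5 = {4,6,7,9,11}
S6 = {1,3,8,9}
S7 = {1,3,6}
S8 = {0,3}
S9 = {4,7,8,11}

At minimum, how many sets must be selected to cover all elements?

S1, S3, S5, S6 together cover {0, 1, 2, 3, 4, 5, 6, 7, 8, 9, 10, 11} — every element.
No 3 of the 9 sets cover everything (all 84 triples fall short), so 4 is minimum.

4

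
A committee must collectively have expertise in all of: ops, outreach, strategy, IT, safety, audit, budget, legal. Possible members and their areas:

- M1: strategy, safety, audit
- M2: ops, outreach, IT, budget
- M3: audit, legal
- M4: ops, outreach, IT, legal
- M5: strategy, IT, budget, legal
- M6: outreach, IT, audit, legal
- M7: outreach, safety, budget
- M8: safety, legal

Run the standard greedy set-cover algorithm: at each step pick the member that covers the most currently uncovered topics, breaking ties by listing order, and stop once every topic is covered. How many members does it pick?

Pick 1: M2 covers 4 new topics (ops, outreach, IT, budget).
Pick 2: M1 covers 3 new topics (strategy, safety, audit).
Pick 3: M3 covers 1 new topics (legal).
Greedy uses 3 members.

3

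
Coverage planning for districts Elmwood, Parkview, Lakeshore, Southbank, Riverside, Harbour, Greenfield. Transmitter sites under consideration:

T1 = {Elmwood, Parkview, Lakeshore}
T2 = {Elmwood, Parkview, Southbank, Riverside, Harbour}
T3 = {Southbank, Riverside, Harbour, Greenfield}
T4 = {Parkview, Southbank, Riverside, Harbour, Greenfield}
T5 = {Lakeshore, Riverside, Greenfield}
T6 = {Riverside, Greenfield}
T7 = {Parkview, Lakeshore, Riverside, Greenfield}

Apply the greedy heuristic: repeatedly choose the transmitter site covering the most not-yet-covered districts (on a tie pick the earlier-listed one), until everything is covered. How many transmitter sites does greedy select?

2

Pick 1: T2 covers 5 new districts (Elmwood, Parkview, Southbank, Riverside, Harbour).
Pick 2: T5 covers 2 new districts (Lakeshore, Greenfield).
Greedy uses 2 transmitter sites.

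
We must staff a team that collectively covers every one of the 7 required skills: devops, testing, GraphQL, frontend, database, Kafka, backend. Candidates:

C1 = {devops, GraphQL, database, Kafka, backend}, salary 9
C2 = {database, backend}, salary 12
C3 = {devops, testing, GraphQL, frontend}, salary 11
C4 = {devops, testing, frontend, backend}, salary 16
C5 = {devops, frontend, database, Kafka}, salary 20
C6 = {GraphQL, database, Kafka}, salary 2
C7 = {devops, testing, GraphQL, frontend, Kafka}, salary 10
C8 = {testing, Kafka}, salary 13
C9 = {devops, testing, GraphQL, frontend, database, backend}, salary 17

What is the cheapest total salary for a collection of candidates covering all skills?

C4, C6 cover every skill at salary 16 + 2 = 18.
Any cover uses at least 2 candidates; among all covering selections none totals below 18.

18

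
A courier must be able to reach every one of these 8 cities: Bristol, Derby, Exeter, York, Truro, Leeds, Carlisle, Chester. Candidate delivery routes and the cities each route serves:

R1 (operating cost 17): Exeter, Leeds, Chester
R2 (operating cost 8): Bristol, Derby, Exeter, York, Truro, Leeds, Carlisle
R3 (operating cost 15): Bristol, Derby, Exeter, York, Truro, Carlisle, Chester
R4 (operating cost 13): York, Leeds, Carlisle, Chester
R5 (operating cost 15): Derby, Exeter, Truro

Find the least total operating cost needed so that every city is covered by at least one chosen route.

R2, R4 cover every city at operating cost 8 + 13 = 21.
Any cover uses at least 2 routes; among all covering selections none totals below 21.

21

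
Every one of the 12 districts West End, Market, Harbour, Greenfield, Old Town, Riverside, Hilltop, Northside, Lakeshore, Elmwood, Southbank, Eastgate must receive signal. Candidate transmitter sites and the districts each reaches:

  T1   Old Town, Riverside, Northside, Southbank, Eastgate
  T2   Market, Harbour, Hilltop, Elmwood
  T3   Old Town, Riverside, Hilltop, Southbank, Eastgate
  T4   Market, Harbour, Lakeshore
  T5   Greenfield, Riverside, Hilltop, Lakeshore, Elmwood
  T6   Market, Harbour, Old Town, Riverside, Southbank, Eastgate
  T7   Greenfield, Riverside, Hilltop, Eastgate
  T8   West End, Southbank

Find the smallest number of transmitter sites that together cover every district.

T1, T2, T5, T8 together cover {West End, Market, Harbour, Greenfield, Old Town, Riverside, Hilltop, Northside, Lakeshore, Elmwood, Southbank, Eastgate} — every district.
No 3 of the 8 transmitter sites cover everything (all 56 triples fall short), so 4 is minimum.

4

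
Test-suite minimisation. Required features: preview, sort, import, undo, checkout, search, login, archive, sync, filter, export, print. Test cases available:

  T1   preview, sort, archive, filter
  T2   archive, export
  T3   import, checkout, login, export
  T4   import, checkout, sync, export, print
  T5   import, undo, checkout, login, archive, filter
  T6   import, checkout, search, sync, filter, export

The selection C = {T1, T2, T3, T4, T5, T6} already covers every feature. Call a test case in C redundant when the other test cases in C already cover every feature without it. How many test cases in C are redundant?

Drop T1: preview, sort uncovered — not redundant.
Drop T2: the rest still cover every feature — redundant.
Drop T3: the rest still cover every feature — redundant.
Drop T4: print uncovered — not redundant.
Drop T5: undo uncovered — not redundant.
Drop T6: search uncovered — not redundant.
2 redundant: T2, T3.

2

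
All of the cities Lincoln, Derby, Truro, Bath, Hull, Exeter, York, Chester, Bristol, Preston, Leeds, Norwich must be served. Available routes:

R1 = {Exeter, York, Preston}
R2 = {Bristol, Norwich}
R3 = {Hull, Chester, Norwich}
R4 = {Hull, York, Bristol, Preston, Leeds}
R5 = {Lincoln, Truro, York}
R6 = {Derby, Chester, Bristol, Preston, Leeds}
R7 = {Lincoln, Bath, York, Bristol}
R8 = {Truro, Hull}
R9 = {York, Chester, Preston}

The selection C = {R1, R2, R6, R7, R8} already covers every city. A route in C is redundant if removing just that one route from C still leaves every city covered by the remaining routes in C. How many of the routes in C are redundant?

Drop R1: Exeter uncovered — not redundant.
Drop R2: Norwich uncovered — not redundant.
Drop R6: Derby, Chester, Leeds uncovered — not redundant.
Drop R7: Lincoln, Bath uncovered — not redundant.
Drop R8: Truro, Hull uncovered — not redundant.
None of the routes in C is redundant.

0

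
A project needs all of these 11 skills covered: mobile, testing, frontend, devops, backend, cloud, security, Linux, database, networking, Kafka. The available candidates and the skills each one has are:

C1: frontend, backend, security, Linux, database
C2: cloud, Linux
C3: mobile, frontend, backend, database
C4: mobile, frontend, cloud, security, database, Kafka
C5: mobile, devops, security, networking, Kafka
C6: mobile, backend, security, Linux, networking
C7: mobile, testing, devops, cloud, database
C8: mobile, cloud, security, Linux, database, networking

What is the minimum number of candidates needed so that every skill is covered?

C1, C5, C7 together cover {mobile, testing, frontend, devops, backend, cloud, security, Linux, database, networking, Kafka} — every skill.
No 2 of the 8 candidates cover everything (all 28 pairs fall short), so 3 is minimum.

3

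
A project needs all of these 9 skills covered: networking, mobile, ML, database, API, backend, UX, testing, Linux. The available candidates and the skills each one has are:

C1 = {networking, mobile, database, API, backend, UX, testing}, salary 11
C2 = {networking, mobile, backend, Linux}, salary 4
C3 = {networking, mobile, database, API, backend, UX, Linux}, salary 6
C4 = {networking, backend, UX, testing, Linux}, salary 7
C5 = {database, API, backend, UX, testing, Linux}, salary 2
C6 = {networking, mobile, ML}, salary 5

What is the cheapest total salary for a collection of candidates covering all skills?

C5, C6 cover every skill at salary 2 + 5 = 7.
Any cover uses at least 2 candidates; among all covering selections none totals below 7.

7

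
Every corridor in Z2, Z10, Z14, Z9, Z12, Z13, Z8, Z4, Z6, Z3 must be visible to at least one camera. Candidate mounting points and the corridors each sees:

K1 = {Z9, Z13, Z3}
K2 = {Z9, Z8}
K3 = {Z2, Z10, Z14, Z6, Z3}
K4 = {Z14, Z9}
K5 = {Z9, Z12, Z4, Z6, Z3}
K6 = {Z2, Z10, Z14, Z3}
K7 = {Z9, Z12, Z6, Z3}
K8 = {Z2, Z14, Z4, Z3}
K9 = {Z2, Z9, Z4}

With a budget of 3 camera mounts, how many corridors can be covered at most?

Choosing K1, K3, K5 covers {Z2, Z10, Z14, Z9, Z12, Z13, Z4, Z6, Z3} — 9 corridors.
No choice of 3 camera mounts does better; here Z8 is left uncovered.

9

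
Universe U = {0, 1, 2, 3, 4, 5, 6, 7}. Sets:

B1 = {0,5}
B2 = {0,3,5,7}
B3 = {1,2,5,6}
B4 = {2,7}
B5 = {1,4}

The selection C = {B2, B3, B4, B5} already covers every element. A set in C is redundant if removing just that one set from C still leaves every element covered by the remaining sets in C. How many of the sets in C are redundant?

Drop B2: 0, 3 uncovered — not redundant.
Drop B3: 6 uncovered — not redundant.
Drop B4: the rest still cover every element — redundant.
Drop B5: 4 uncovered — not redundant.
1 redundant: B4.

1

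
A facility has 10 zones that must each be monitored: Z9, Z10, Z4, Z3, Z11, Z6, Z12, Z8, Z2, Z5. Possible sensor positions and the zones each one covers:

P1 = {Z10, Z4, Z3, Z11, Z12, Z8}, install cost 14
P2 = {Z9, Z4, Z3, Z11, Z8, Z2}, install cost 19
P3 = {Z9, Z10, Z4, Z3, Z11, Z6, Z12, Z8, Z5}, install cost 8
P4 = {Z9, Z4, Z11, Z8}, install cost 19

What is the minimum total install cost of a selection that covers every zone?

27

P2, P3 cover every zone at install cost 19 + 8 = 27.
Any cover uses at least 2 sensor positions; among all covering selections none totals below 27.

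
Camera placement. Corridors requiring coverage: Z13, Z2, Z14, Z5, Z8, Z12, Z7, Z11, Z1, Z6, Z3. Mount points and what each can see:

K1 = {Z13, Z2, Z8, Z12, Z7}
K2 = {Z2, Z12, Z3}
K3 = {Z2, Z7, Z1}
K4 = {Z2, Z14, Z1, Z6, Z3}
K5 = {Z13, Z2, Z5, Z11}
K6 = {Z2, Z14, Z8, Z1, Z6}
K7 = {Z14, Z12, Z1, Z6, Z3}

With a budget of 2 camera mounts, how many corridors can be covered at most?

Choosing K1, K4 covers {Z13, Z2, Z14, Z8, Z12, Z7, Z1, Z6, Z3} — 9 corridors.
No choice of 2 camera mounts does better; here Z5, Z11 are left uncovered.

9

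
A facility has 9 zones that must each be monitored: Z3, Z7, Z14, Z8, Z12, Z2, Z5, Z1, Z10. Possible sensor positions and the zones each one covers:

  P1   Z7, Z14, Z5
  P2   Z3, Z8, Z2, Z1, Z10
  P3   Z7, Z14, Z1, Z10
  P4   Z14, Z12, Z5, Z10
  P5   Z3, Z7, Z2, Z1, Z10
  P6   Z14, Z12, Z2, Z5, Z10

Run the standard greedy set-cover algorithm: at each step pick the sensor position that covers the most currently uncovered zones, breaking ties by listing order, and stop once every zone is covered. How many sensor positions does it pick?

Pick 1: P2 covers 5 new zones (Z3, Z8, Z2, Z1, Z10).
Pick 2: P1 covers 3 new zones (Z7, Z14, Z5).
Pick 3: P4 covers 1 new zones (Z12).
Greedy uses 3 sensor positions.

3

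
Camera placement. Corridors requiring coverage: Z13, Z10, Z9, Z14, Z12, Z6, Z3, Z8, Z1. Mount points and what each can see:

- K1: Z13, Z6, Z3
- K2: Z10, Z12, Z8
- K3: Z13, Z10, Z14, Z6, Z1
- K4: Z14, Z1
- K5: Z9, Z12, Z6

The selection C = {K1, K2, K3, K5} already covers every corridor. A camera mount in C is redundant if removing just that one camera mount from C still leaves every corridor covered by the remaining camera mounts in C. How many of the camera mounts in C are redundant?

0

Drop K1: Z3 uncovered — not redundant.
Drop K2: Z8 uncovered — not redundant.
Drop K3: Z14, Z1 uncovered — not redundant.
Drop K5: Z9 uncovered — not redundant.
None of the camera mounts in C is redundant.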